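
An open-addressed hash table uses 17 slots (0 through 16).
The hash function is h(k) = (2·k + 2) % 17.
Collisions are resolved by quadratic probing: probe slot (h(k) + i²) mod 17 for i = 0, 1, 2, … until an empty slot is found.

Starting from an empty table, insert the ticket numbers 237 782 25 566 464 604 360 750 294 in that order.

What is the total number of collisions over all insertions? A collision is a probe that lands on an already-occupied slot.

3

Insert 237: h=0, slot 0 empty => index 0.
Insert 782: h=2, slot 2 empty => index 2.
Insert 25: h=1, slot 1 empty => index 1.
Insert 566: h=12, slot 12 empty => index 12.
Insert 464: h=12, slot 12 occupied => index 13.
Insert 604: h=3, slot 3 empty => index 3.
Insert 360: h=8, slot 8 empty => index 8.
Insert 750: h=6, slot 6 empty => index 6.
Insert 294: h=12, slots 12,13 occupied => index 16.
Table: [237, 25, 782, 604, —, —, 750, —, 360, —, —, —, 566, 464, —, —, 294]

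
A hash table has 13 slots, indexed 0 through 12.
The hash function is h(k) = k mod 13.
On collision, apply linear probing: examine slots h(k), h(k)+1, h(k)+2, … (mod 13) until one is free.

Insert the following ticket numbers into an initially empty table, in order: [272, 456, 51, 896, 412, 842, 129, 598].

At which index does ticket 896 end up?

Insert 272: h=12, slot 12 empty => index 12.
Insert 456: h=1, slot 1 empty => index 1.
Insert 51: h=12, slot 12 occupied => index 0.
Insert 896: h=12, slots 12,0,1 occupied => index 2.
Insert 412: h=9, slot 9 empty => index 9.
Insert 842: h=10, slot 10 empty => index 10.
Insert 129: h=12, slots 12,0,1,2 occupied => index 3.
Insert 598: h=0, slots 0,1,2,3 occupied => index 4.
Table: [51, 456, 896, 129, 598, _, _, _, _, 412, 842, _, 272]

2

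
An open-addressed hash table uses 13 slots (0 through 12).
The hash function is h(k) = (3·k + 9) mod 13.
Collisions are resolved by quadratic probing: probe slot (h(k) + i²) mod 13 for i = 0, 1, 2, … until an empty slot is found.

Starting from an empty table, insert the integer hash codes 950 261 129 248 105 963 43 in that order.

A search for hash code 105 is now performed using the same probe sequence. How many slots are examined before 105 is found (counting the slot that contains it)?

4

950 hashes to 12; slot 12 is free → place at 12.
261 hashes to 12; 12 taken → place at 0.
129 hashes to 6; slot 6 is free → place at 6.
248 hashes to 12; 12,0 taken → place at 3.
105 hashes to 12; 12,0,3 taken → place at 8.
963 hashes to 12; 12,0,3,8 taken → place at 2.
43 hashes to 8; 8 taken → place at 9.
Table: [261, _, 963, 248, _, _, 129, _, 105, 43, _, _, 950]
Lookup 105: h=12, probe 12,0,3,8 → found at 8.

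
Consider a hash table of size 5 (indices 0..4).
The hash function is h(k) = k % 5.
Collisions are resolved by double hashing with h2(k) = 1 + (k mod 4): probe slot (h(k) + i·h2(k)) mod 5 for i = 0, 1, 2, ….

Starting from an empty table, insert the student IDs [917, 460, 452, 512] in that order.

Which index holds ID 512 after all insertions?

4

Insert 917: h=2, slot 2 empty → index 2.
Insert 460: h=0, slot 0 empty → index 0.
Insert 452: h=2, h2=1, slot 2 occupied → index 3.
Insert 512: h=2, h2=1, slots 2,3 occupied → index 4.
Table: [460, ∅, 917, 452, 512]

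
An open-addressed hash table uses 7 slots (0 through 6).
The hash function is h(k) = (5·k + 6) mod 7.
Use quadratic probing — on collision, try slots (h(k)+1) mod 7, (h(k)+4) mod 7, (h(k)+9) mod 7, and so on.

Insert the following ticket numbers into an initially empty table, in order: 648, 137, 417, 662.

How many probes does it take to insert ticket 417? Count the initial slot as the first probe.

3

648 hashes to 5; slot 5 is free -> place at 5.
137 hashes to 5; 5 taken -> place at 6.
417 hashes to 5; 5,6 taken -> place at 2.
662 hashes to 5; 5,6,2 taken -> place at 0.
Table: [662, ∅, 417, ∅, ∅, 648, 137]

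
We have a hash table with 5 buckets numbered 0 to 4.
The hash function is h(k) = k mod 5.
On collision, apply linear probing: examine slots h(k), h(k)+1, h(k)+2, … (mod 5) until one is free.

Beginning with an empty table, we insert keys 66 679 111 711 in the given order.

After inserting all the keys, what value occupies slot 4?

66: h=1 → slot 1
679: h=4 → slot 4
111: h=1, probe 1,2 → slot 2
711: h=1, probe 1,2,3 → slot 3
Table: [—, 66, 111, 711, 679]

679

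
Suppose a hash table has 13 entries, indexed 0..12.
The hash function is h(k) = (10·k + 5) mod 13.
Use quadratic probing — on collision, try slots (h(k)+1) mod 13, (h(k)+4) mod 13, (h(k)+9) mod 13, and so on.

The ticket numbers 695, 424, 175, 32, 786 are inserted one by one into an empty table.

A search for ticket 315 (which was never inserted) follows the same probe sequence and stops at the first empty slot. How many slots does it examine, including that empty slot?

Insert 695: h=0, slot 0 empty → index 0.
Insert 424: h=7, slot 7 empty → index 7.
Insert 175: h=0, slot 0 occupied → index 1.
Insert 32: h=0, slots 0,1 occupied → index 4.
Insert 786: h=0, slots 0,1,4 occupied → index 9.
Table: [695, 175, _, _, 32, _, _, 424, _, 786, _, _, _]
Lookup 315: h=9, probe 9,10 → slot 10 empty, not found.

2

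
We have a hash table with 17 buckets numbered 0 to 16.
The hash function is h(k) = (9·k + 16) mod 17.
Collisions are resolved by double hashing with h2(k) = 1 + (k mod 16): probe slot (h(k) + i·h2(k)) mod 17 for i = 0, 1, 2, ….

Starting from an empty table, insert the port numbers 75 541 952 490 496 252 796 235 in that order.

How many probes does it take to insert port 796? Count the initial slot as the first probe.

75: h=11 → slot 11
541: h=6 → slot 6
952: h=16 → slot 16
490: h=6, h2=11, probe 6,0 → slot 0
496: h=9 → slot 9
252: h=6, h2=13, probe 6,2 → slot 2
796: h=6, h2=13, probe 6,2,15 → slot 15
235: h=6, h2=12, probe 6,1 → slot 1
Table: [490, 235, 252, -, -, -, 541, -, -, 496, -, 75, -, -, -, 796, 952]

3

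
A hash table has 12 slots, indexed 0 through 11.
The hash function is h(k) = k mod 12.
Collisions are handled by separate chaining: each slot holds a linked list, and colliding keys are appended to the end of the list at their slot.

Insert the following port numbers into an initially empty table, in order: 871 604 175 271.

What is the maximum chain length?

3

871 → bucket 7
604 → bucket 4
175 → bucket 7 (collision)
271 → bucket 7 (collision)
Final buckets:
0: -
1: -
2: -
3: -
4: 604
5: -
6: -
7: 871 -> 175 -> 271
8: -
9: -
10: -
11: -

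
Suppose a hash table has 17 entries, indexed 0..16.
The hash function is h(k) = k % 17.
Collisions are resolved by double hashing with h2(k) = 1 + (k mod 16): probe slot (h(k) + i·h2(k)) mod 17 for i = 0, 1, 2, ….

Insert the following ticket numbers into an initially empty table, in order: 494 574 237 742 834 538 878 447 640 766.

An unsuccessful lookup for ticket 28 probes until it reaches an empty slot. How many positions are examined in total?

2

Insert 494: h=1, slot 1 empty => index 1.
Insert 574: h=13, slot 13 empty => index 13.
Insert 237: h=16, slot 16 empty => index 16.
Insert 742: h=11, slot 11 empty => index 11.
Insert 834: h=1, h2=3, slot 1 occupied => index 4.
Insert 538: h=11, h2=11, slot 11 occupied => index 5.
Insert 878: h=11, h2=15, slot 11 occupied => index 9.
Insert 447: h=5, h2=16, slots 5,4 occupied => index 3.
Insert 640: h=11, h2=1, slot 11 occupied => index 12.
Insert 766: h=1, h2=15, slots 1,16 occupied => index 14.
Table: [—, 494, —, 447, 834, 538, —, —, —, 878, —, 742, 640, 574, 766, —, 237]
Lookup 28: h=11, h2=13, probe 11,7 → slot 7 empty, not found.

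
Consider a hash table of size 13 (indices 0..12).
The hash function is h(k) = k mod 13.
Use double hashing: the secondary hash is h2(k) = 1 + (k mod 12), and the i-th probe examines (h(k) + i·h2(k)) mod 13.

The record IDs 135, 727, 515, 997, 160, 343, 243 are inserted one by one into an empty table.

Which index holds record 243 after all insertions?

135: h=5 => slot 5
727: h=12 => slot 12
515: h=8 => slot 8
997: h=9 => slot 9
160: h=4 => slot 4
343: h=5, h2=8, probe 5,0 => slot 0
243: h=9, h2=4, probe 9,0,4,8,12,3 => slot 3
Table: [343, ∅, ∅, 243, 160, 135, ∅, ∅, 515, 997, ∅, ∅, 727]

3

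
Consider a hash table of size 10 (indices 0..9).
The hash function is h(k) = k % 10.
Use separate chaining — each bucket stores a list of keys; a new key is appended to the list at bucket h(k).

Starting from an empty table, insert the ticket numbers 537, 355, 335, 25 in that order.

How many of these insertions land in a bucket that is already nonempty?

Insert 537: h=7, bucket 7 empty → new chain.
Insert 355: h=5, bucket 5 empty → new chain.
Insert 335: h=5, bucket 5 nonempty → append to chain.
Insert 25: h=5, bucket 5 nonempty → append to chain.
Final buckets:
0: —
1: —
2: —
3: —
4: —
5: 355 -> 335 -> 25
6: —
7: 537
8: —
9: —

2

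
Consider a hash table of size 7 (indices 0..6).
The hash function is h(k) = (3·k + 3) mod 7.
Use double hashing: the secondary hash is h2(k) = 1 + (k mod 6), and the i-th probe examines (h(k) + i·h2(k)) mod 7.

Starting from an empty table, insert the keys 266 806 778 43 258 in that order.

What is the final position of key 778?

4

266 hashes to 3; slot 3 is free → place at 3.
806 hashes to 6; slot 6 is free → place at 6.
778 hashes to 6, h2=5; 6 taken → place at 4.
43 hashes to 6, h2=2; 6 taken → place at 1.
258 hashes to 0; slot 0 is free → place at 0.
Table: [258, 43, -, 266, 778, -, 806]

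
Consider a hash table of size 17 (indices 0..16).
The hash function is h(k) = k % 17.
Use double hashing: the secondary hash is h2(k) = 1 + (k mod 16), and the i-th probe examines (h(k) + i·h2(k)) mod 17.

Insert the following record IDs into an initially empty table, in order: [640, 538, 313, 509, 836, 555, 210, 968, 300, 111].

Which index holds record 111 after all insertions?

640: h=11 => slot 11
538: h=11, h2=11, probe 11,5 => slot 5
313: h=7 => slot 7
509: h=16 => slot 16
836: h=3 => slot 3
555: h=11, h2=12, probe 11,6 => slot 6
210: h=6, h2=3, probe 6,9 => slot 9
968: h=16, h2=9, probe 16,8 => slot 8
300: h=11, h2=13, probe 11,7,3,16,12 => slot 12
111: h=9, h2=16, probe 9,8,7,6,5,4 => slot 4
Table: [-, -, -, 836, 111, 538, 555, 313, 968, 210, -, 640, 300, -, -, -, 509]

4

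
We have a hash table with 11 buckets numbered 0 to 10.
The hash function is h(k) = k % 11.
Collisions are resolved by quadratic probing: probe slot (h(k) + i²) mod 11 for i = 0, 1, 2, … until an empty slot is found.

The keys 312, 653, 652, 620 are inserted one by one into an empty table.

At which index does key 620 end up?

Insert 312: h=4, slot 4 empty → index 4.
Insert 653: h=4, slot 4 occupied → index 5.
Insert 652: h=3, slot 3 empty → index 3.
Insert 620: h=4, slots 4,5 occupied → index 8.
Table: [∅, ∅, ∅, 652, 312, 653, ∅, ∅, 620, ∅, ∅]

8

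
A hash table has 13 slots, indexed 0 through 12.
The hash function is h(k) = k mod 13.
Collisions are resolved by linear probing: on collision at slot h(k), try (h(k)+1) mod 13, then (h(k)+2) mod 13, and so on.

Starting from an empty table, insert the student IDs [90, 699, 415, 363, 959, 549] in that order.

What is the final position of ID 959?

11

Insert 90: h=12, slot 12 empty -> index 12.
Insert 699: h=10, slot 10 empty -> index 10.
Insert 415: h=12, slot 12 occupied -> index 0.
Insert 363: h=12, slots 12,0 occupied -> index 1.
Insert 959: h=10, slot 10 occupied -> index 11.
Insert 549: h=3, slot 3 empty -> index 3.
Table: [415, 363, —, 549, —, —, —, —, —, —, 699, 959, 90]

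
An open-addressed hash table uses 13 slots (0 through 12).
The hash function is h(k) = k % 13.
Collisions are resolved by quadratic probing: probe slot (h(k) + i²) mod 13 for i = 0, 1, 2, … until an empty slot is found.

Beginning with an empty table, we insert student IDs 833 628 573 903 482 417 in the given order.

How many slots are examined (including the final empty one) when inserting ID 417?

4

833: h=1 => slot 1
628: h=4 => slot 4
573: h=1, probe 1,2 => slot 2
903: h=6 => slot 6
482: h=1, probe 1,2,5 => slot 5
417: h=1, probe 1,2,5,10 => slot 10
Table: [_, 833, 573, _, 628, 482, 903, _, _, _, 417, _, _]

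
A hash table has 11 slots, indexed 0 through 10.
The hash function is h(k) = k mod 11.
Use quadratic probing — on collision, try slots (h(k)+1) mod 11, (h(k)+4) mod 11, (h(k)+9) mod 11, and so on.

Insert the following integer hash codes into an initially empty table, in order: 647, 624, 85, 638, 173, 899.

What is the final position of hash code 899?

2

Insert 647: h=9, slot 9 empty → index 9.
Insert 624: h=8, slot 8 empty → index 8.
Insert 85: h=8, slots 8,9 occupied → index 1.
Insert 638: h=0, slot 0 empty → index 0.
Insert 173: h=8, slots 8,9,1 occupied → index 6.
Insert 899: h=8, slots 8,9,1,6 occupied → index 2.
Table: [638, 85, 899, —, —, —, 173, —, 624, 647, —]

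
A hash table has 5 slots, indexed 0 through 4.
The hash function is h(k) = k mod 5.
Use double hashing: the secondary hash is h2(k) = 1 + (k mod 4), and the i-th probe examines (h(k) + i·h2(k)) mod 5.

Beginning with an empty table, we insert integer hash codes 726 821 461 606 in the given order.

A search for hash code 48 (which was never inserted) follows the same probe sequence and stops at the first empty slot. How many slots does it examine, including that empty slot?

Insert 726: h=1, slot 1 empty => index 1.
Insert 821: h=1, h2=2, slot 1 occupied => index 3.
Insert 461: h=1, h2=2, slots 1,3 occupied => index 0.
Insert 606: h=1, h2=3, slot 1 occupied => index 4.
Table: [461, 726, ∅, 821, 606]
Lookup 48: h=3, h2=1, probe 3,4,0,1,2 → slot 2 empty, not found.

5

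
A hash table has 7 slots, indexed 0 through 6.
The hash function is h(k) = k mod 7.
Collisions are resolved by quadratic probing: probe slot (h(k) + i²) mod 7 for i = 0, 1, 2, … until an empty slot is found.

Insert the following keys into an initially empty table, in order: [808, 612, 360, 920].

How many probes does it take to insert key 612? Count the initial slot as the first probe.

2

Insert 808: h=3, slot 3 empty => index 3.
Insert 612: h=3, slot 3 occupied => index 4.
Insert 360: h=3, slots 3,4 occupied => index 0.
Insert 920: h=3, slots 3,4,0 occupied => index 5.
Table: [360, ∅, ∅, 808, 612, 920, ∅]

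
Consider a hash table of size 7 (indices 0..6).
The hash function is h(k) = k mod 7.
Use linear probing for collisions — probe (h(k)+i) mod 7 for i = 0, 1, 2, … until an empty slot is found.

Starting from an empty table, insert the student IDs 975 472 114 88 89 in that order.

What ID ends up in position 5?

88

975 hashes to 2; slot 2 is free => place at 2.
472 hashes to 3; slot 3 is free => place at 3.
114 hashes to 2; 2,3 taken => place at 4.
88 hashes to 4; 4 taken => place at 5.
89 hashes to 5; 5 taken => place at 6.
Table: [∅, ∅, 975, 472, 114, 88, 89]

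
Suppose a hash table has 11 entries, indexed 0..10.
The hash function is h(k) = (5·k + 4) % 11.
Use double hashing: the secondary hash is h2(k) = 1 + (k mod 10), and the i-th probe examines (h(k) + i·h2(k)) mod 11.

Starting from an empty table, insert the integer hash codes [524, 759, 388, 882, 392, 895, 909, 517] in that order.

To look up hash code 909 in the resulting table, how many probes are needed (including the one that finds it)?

Insert 524: h=6, slot 6 empty => index 6.
Insert 759: h=4, slot 4 empty => index 4.
Insert 388: h=8, slot 8 empty => index 8.
Insert 882: h=3, slot 3 empty => index 3.
Insert 392: h=6, h2=3, slot 6 occupied => index 9.
Insert 895: h=2, slot 2 empty => index 2.
Insert 909: h=6, h2=10, slot 6 occupied => index 5.
Insert 517: h=4, h2=8, slot 4 occupied => index 1.
Table: [., 517, 895, 882, 759, 909, 524, ., 388, 392, .]
Lookup 909: h=6, h2=10, probe 6,5 → found at 5.

2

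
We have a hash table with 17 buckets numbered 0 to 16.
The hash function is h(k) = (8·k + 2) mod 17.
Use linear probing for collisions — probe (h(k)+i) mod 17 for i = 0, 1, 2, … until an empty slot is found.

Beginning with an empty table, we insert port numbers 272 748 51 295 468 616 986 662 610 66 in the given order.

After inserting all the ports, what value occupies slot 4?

51

272 hashes to 2; slot 2 is free -> place at 2.
748 hashes to 2; 2 taken -> place at 3.
51 hashes to 2; 2,3 taken -> place at 4.
295 hashes to 16; slot 16 is free -> place at 16.
468 hashes to 6; slot 6 is free -> place at 6.
616 hashes to 0; slot 0 is free -> place at 0.
986 hashes to 2; 2,3,4 taken -> place at 5.
662 hashes to 11; slot 11 is free -> place at 11.
610 hashes to 3; 3,4,5,6 taken -> place at 7.
66 hashes to 3; 3,4,5,6,7 taken -> place at 8.
Table: [616, —, 272, 748, 51, 986, 468, 610, 66, —, —, 662, —, —, —, —, 295]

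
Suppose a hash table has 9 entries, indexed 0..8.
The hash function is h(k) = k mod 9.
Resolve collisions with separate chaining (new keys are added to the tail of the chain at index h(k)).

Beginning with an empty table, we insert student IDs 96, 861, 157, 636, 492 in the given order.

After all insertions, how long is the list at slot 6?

4

96 → bucket 6
861 → bucket 6 (collision)
157 → bucket 4
636 → bucket 6 (collision)
492 → bucket 6 (collision)
Final buckets:
0: _
1: _
2: _
3: _
4: 157
5: _
6: 96 -> 861 -> 636 -> 492
7: _
8: _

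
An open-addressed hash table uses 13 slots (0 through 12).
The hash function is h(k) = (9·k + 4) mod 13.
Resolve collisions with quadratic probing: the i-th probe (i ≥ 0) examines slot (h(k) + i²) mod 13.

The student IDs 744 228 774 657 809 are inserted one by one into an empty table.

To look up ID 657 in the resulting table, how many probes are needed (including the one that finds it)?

Insert 744: h=5, slot 5 empty -> index 5.
Insert 228: h=2, slot 2 empty -> index 2.
Insert 774: h=2, slot 2 occupied -> index 3.
Insert 657: h=2, slots 2,3 occupied -> index 6.
Insert 809: h=5, slots 5,6 occupied -> index 9.
Table: [_, _, 228, 774, _, 744, 657, _, _, 809, _, _, _]
Lookup 657: h=2, probe 2,3,6 → found at 6.

3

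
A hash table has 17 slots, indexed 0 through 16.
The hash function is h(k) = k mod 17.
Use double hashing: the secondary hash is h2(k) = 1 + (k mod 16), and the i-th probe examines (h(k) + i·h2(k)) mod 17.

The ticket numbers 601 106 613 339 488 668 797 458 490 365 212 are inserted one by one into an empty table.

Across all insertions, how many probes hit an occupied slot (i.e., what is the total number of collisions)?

Insert 601: h=6, slot 6 empty => index 6.
Insert 106: h=4, slot 4 empty => index 4.
Insert 613: h=1, slot 1 empty => index 1.
Insert 339: h=16, slot 16 empty => index 16.
Insert 488: h=12, slot 12 empty => index 12.
Insert 668: h=5, slot 5 empty => index 5.
Insert 797: h=15, slot 15 empty => index 15.
Insert 458: h=16, h2=11, slot 16 occupied => index 10.
Insert 490: h=14, slot 14 empty => index 14.
Insert 365: h=8, slot 8 empty => index 8.
Insert 212: h=8, h2=5, slot 8 occupied => index 13.
Table: [., 613, ., ., 106, 668, 601, ., 365, ., 458, ., 488, 212, 490, 797, 339]

2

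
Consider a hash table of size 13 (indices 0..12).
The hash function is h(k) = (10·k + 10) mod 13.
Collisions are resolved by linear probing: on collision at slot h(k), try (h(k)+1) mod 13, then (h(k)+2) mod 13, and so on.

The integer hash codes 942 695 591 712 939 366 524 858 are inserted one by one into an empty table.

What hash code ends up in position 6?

695

942: h=5 -> slot 5
695: h=5, probe 5,6 -> slot 6
591: h=5, probe 5,6,7 -> slot 7
712: h=6, probe 6,7,8 -> slot 8
939: h=1 -> slot 1
366: h=4 -> slot 4
524: h=11 -> slot 11
858: h=10 -> slot 10
Table: [∅, 939, ∅, ∅, 366, 942, 695, 591, 712, ∅, 858, 524, ∅]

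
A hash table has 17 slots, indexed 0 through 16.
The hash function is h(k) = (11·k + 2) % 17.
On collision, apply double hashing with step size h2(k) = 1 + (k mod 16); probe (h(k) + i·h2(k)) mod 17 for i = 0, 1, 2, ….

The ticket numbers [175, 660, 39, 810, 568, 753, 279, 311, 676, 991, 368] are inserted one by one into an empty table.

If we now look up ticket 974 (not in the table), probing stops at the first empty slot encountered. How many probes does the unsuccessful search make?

175 hashes to 6; slot 6 is free => place at 6.
660 hashes to 3; slot 3 is free => place at 3.
39 hashes to 6, h2=8; 6 taken => place at 14.
810 hashes to 4; slot 4 is free => place at 4.
568 hashes to 11; slot 11 is free => place at 11.
753 hashes to 6, h2=2; 6 taken => place at 8.
279 hashes to 11, h2=8; 11 taken => place at 2.
311 hashes to 6, h2=8; 6,14 taken => place at 5.
676 hashes to 9; slot 9 is free => place at 9.
991 hashes to 6, h2=16; 6,5,4,3,2 taken => place at 1.
368 hashes to 4, h2=1; 4,5,6 taken => place at 7.
Table: [., 991, 279, 660, 810, 311, 175, 368, 753, 676, ., 568, ., ., 39, ., .]
Lookup 974: h=6, h2=15, probe 6,4,2,0 → slot 0 empty, not found.

4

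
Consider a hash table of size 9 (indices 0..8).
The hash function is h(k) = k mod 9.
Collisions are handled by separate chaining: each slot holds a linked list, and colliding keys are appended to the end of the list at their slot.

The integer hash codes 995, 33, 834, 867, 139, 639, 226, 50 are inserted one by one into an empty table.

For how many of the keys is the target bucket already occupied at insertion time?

2

Insert 995: h=5, bucket 5 empty -> new chain.
Insert 33: h=6, bucket 6 empty -> new chain.
Insert 834: h=6, bucket 6 nonempty -> append to chain.
Insert 867: h=3, bucket 3 empty -> new chain.
Insert 139: h=4, bucket 4 empty -> new chain.
Insert 639: h=0, bucket 0 empty -> new chain.
Insert 226: h=1, bucket 1 empty -> new chain.
Insert 50: h=5, bucket 5 nonempty -> append to chain.
Final buckets:
0: 639
1: 226
2: .
3: 867
4: 139
5: 995 -> 50
6: 33 -> 834
7: .
8: .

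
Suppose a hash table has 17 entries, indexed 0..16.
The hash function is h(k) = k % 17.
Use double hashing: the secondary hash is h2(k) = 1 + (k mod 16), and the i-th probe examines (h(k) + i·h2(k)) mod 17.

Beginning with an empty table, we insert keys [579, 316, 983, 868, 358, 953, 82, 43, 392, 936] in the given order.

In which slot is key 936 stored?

3

Insert 579: h=1, slot 1 empty → index 1.
Insert 316: h=10, slot 10 empty → index 10.
Insert 983: h=14, slot 14 empty → index 14.
Insert 868: h=1, h2=5, slot 1 occupied → index 6.
Insert 358: h=1, h2=7, slot 1 occupied → index 8.
Insert 953: h=1, h2=10, slot 1 occupied → index 11.
Insert 82: h=14, h2=3, slot 14 occupied → index 0.
Insert 43: h=9, slot 9 empty → index 9.
Insert 392: h=1, h2=9, slots 1,10 occupied → index 2.
Insert 936: h=1, h2=9, slots 1,10,2,11 occupied → index 3.
Table: [82, 579, 392, 936, _, _, 868, _, 358, 43, 316, 953, _, _, 983, _, _]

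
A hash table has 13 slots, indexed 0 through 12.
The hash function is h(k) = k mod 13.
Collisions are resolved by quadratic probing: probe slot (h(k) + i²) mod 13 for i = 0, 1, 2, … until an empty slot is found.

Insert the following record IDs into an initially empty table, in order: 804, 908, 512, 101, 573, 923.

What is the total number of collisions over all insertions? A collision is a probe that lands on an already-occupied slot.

804: h=11 → slot 11
908: h=11, probe 11,12 → slot 12
512: h=5 → slot 5
101: h=10 → slot 10
573: h=1 → slot 1
923: h=0 → slot 0
Table: [923, 573, ., ., ., 512, ., ., ., ., 101, 804, 908]

1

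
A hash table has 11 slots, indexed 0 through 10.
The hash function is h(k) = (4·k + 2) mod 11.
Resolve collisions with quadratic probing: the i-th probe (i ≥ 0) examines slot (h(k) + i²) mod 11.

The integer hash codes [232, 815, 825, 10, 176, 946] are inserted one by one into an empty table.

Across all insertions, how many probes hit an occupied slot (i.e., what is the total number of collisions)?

5

232: h=6 => slot 6
815: h=6, probe 6,7 => slot 7
825: h=2 => slot 2
10: h=9 => slot 9
176: h=2, probe 2,3 => slot 3
946: h=2, probe 2,3,6,0 => slot 0
Table: [946, ∅, 825, 176, ∅, ∅, 232, 815, ∅, 10, ∅]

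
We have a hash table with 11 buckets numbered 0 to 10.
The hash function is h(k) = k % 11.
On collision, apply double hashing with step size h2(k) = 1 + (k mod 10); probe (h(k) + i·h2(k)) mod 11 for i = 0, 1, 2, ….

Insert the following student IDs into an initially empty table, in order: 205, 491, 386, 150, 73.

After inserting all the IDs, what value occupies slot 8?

Insert 205: h=7, slot 7 empty -> index 7.
Insert 491: h=7, h2=2, slot 7 occupied -> index 9.
Insert 386: h=1, slot 1 empty -> index 1.
Insert 150: h=7, h2=1, slot 7 occupied -> index 8.
Insert 73: h=7, h2=4, slot 7 occupied -> index 0.
Table: [73, 386, —, —, —, —, —, 205, 150, 491, —]

150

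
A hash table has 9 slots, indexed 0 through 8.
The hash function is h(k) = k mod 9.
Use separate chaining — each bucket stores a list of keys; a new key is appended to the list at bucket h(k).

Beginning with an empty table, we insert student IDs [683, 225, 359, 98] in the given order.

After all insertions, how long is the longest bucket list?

3

Insert 683: h=8, bucket 8 empty -> new chain.
Insert 225: h=0, bucket 0 empty -> new chain.
Insert 359: h=8, bucket 8 nonempty -> append to chain.
Insert 98: h=8, bucket 8 nonempty -> append to chain.
Final buckets:
0: 225
1: ∅
2: ∅
3: ∅
4: ∅
5: ∅
6: ∅
7: ∅
8: 683 -> 359 -> 98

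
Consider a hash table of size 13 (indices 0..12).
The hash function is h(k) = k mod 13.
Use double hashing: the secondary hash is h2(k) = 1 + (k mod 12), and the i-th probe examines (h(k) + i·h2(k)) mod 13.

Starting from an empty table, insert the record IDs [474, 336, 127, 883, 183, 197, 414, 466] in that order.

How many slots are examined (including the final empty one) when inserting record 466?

2

Insert 474: h=6, slot 6 empty → index 6.
Insert 336: h=11, slot 11 empty → index 11.
Insert 127: h=10, slot 10 empty → index 10.
Insert 883: h=12, slot 12 empty → index 12.
Insert 183: h=1, slot 1 empty → index 1.
Insert 197: h=2, slot 2 empty → index 2.
Insert 414: h=11, h2=7, slot 11 occupied → index 5.
Insert 466: h=11, h2=11, slot 11 occupied → index 9.
Table: [∅, 183, 197, ∅, ∅, 414, 474, ∅, ∅, 466, 127, 336, 883]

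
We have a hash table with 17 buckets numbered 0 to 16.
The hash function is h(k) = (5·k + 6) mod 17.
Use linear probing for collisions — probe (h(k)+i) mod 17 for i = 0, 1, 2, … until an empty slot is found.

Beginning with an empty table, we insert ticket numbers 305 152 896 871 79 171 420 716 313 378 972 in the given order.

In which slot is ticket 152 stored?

2

305: h=1 → slot 1
152: h=1, probe 1,2 → slot 2
896: h=15 → slot 15
871: h=9 → slot 9
79: h=10 → slot 10
171: h=11 → slot 11
420: h=15, probe 15,16 → slot 16
716: h=16, probe 16,0 → slot 0
313: h=7 → slot 7
378: h=9, probe 9,10,11,12 → slot 12
972: h=4 → slot 4
Table: [716, 305, 152, -, 972, -, -, 313, -, 871, 79, 171, 378, -, -, 896, 420]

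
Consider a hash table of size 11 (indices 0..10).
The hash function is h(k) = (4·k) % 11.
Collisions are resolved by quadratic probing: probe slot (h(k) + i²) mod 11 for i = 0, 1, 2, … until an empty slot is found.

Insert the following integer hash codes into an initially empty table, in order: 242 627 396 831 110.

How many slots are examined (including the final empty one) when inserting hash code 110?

4

Insert 242: h=0, slot 0 empty => index 0.
Insert 627: h=0, slot 0 occupied => index 1.
Insert 396: h=0, slots 0,1 occupied => index 4.
Insert 831: h=2, slot 2 empty => index 2.
Insert 110: h=0, slots 0,1,4 occupied => index 9.
Table: [242, 627, 831, —, 396, —, —, —, —, 110, —]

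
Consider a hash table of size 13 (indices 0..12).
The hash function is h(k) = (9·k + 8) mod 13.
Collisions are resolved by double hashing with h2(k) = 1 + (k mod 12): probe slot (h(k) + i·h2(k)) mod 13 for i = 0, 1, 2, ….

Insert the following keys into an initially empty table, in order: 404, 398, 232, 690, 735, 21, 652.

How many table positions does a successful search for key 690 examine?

404: h=4 → slot 4
398: h=2 → slot 2
232: h=3 → slot 3
690: h=4, h2=7, probe 4,11 → slot 11
735: h=6 → slot 6
21: h=2, h2=10, probe 2,12 → slot 12
652: h=0 → slot 0
Table: [652, _, 398, 232, 404, _, 735, _, _, _, _, 690, 21]
Lookup 690: h=4, h2=7, probe 4,11 → found at 11.

2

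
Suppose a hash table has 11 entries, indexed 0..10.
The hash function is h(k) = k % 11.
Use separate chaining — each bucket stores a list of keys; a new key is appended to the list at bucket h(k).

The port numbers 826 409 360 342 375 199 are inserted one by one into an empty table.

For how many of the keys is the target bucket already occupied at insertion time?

3

Insert 826: h=1, bucket 1 empty -> new chain.
Insert 409: h=2, bucket 2 empty -> new chain.
Insert 360: h=8, bucket 8 empty -> new chain.
Insert 342: h=1, bucket 1 nonempty -> append to chain.
Insert 375: h=1, bucket 1 nonempty -> append to chain.
Insert 199: h=1, bucket 1 nonempty -> append to chain.
Final buckets:
0: -
1: 826 -> 342 -> 375 -> 199
2: 409
3: -
4: -
5: -
6: -
7: -
8: 360
9: -
10: -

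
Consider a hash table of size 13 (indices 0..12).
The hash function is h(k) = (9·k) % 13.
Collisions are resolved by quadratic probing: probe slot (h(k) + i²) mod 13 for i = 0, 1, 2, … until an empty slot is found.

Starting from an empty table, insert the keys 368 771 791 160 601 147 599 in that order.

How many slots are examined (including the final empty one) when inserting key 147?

4

Insert 368: h=10, slot 10 empty => index 10.
Insert 771: h=10, slot 10 occupied => index 11.
Insert 791: h=8, slot 8 empty => index 8.
Insert 160: h=10, slots 10,11 occupied => index 1.
Insert 601: h=1, slot 1 occupied => index 2.
Insert 147: h=10, slots 10,11,1 occupied => index 6.
Insert 599: h=9, slot 9 empty => index 9.
Table: [∅, 160, 601, ∅, ∅, ∅, 147, ∅, 791, 599, 368, 771, ∅]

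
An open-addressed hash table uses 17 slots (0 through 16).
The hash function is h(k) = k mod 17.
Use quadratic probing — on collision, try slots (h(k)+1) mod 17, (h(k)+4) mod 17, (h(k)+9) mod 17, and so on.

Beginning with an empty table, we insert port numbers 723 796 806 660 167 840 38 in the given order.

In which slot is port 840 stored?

8

723 hashes to 9; slot 9 is free -> place at 9.
796 hashes to 14; slot 14 is free -> place at 14.
806 hashes to 7; slot 7 is free -> place at 7.
660 hashes to 14; 14 taken -> place at 15.
167 hashes to 14; 14,15 taken -> place at 1.
840 hashes to 7; 7 taken -> place at 8.
38 hashes to 4; slot 4 is free -> place at 4.
Table: [—, 167, —, —, 38, —, —, 806, 840, 723, —, —, —, —, 796, 660, —]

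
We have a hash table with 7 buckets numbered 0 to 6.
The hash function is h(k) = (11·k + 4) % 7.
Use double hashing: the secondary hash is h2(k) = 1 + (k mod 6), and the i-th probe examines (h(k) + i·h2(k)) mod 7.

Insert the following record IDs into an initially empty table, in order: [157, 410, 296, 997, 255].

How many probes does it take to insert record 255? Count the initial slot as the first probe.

Insert 157: h=2, slot 2 empty => index 2.
Insert 410: h=6, slot 6 empty => index 6.
Insert 296: h=5, slot 5 empty => index 5.
Insert 997: h=2, h2=2, slot 2 occupied => index 4.
Insert 255: h=2, h2=4, slots 2,6 occupied => index 3.
Table: [∅, ∅, 157, 255, 997, 296, 410]

3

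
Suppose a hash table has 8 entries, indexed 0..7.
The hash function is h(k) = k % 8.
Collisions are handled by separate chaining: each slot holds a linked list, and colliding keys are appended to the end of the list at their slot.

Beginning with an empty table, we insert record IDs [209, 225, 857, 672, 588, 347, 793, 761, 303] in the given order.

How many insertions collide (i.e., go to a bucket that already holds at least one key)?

209 → bucket 1
225 → bucket 1 (collision)
857 → bucket 1 (collision)
672 → bucket 0
588 → bucket 4
347 → bucket 3
793 → bucket 1 (collision)
761 → bucket 1 (collision)
303 → bucket 7
Final buckets:
0: 672
1: 209 -> 225 -> 857 -> 793 -> 761
2: ∅
3: 347
4: 588
5: ∅
6: ∅
7: 303

4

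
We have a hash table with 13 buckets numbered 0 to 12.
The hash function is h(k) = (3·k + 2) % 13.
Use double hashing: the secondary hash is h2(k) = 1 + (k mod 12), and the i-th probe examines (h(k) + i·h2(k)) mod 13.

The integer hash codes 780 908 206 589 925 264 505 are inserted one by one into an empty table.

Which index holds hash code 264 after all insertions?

Insert 780: h=2, slot 2 empty → index 2.
Insert 908: h=9, slot 9 empty → index 9.
Insert 206: h=9, h2=3, slot 9 occupied → index 12.
Insert 589: h=1, slot 1 empty → index 1.
Insert 925: h=8, slot 8 empty → index 8.
Insert 264: h=1, h2=1, slots 1,2 occupied → index 3.
Insert 505: h=9, h2=2, slot 9 occupied → index 11.
Table: [_, 589, 780, 264, _, _, _, _, 925, 908, _, 505, 206]

3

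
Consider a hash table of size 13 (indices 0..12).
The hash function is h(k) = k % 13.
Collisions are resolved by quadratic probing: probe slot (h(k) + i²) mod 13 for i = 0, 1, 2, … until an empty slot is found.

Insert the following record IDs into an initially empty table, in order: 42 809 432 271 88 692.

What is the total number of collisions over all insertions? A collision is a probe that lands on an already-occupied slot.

42: h=3 -> slot 3
809: h=3, probe 3,4 -> slot 4
432: h=3, probe 3,4,7 -> slot 7
271: h=11 -> slot 11
88: h=10 -> slot 10
692: h=3, probe 3,4,7,12 -> slot 12
Table: [-, -, -, 42, 809, -, -, 432, -, -, 88, 271, 692]

6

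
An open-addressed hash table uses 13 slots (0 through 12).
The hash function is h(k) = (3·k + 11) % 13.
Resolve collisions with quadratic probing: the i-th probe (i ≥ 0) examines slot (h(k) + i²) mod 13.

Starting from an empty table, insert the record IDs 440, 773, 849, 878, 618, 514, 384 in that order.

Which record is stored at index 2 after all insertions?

514

Insert 440: h=5, slot 5 empty -> index 5.
Insert 773: h=3, slot 3 empty -> index 3.
Insert 849: h=10, slot 10 empty -> index 10.
Insert 878: h=6, slot 6 empty -> index 6.
Insert 618: h=6, slot 6 occupied -> index 7.
Insert 514: h=6, slots 6,7,10 occupied -> index 2.
Insert 384: h=6, slots 6,7,10,2 occupied -> index 9.
Table: [_, _, 514, 773, _, 440, 878, 618, _, 384, 849, _, _]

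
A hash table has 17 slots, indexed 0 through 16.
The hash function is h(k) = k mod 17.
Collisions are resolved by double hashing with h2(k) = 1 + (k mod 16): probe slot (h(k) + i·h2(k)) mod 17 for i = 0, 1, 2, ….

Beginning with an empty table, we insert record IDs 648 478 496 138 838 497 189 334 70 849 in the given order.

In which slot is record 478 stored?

0

Insert 648: h=2, slot 2 empty -> index 2.
Insert 478: h=2, h2=15, slot 2 occupied -> index 0.
Insert 496: h=3, slot 3 empty -> index 3.
Insert 138: h=2, h2=11, slot 2 occupied -> index 13.
Insert 838: h=5, slot 5 empty -> index 5.
Insert 497: h=4, slot 4 empty -> index 4.
Insert 189: h=2, h2=14, slot 2 occupied -> index 16.
Insert 334: h=11, slot 11 empty -> index 11.
Insert 70: h=2, h2=7, slot 2 occupied -> index 9.
Insert 849: h=16, h2=2, slot 16 occupied -> index 1.
Table: [478, 849, 648, 496, 497, 838, ∅, ∅, ∅, 70, ∅, 334, ∅, 138, ∅, ∅, 189]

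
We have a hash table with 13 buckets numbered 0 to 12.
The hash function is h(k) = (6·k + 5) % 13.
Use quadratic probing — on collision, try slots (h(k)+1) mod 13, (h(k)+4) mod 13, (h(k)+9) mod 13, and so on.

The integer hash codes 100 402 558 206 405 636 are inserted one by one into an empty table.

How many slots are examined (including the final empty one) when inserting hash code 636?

3

Insert 100: h=7, slot 7 empty => index 7.
Insert 402: h=12, slot 12 empty => index 12.
Insert 558: h=12, slot 12 occupied => index 0.
Insert 206: h=6, slot 6 empty => index 6.
Insert 405: h=4, slot 4 empty => index 4.
Insert 636: h=12, slots 12,0 occupied => index 3.
Table: [558, —, —, 636, 405, —, 206, 100, —, —, —, —, 402]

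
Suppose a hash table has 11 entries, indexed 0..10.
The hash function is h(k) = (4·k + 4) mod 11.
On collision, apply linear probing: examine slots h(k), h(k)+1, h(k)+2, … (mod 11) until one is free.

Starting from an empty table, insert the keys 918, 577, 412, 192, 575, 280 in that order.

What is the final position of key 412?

918: h=2 => slot 2
577: h=2, probe 2,3 => slot 3
412: h=2, probe 2,3,4 => slot 4
192: h=2, probe 2,3,4,5 => slot 5
575: h=5, probe 5,6 => slot 6
280: h=2, probe 2,3,4,5,6,7 => slot 7
Table: [_, _, 918, 577, 412, 192, 575, 280, _, _, _]

4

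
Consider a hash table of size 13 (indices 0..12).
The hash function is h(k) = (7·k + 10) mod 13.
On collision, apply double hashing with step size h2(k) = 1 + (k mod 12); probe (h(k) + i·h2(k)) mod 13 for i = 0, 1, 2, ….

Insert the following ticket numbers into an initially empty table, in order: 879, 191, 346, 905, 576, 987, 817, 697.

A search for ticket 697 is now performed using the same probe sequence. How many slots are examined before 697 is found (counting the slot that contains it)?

879: h=1 => slot 1
191: h=8 => slot 8
346: h=1, h2=11, probe 1,12 => slot 12
905: h=1, h2=6, probe 1,7 => slot 7
576: h=12, h2=1, probe 12,0 => slot 0
987: h=3 => slot 3
817: h=9 => slot 9
697: h=1, h2=2, probe 1,3,5 => slot 5
Table: [576, 879, -, 987, -, 697, -, 905, 191, 817, -, -, 346]
Lookup 697: h=1, h2=2, probe 1,3,5 → found at 5.

3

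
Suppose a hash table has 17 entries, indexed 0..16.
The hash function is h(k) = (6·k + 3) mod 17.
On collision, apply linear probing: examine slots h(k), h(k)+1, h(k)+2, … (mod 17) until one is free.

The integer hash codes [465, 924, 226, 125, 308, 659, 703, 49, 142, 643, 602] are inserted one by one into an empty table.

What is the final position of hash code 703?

8

465 hashes to 5; slot 5 is free -> place at 5.
924 hashes to 5; 5 taken -> place at 6.
226 hashes to 16; slot 16 is free -> place at 16.
125 hashes to 5; 5,6 taken -> place at 7.
308 hashes to 15; slot 15 is free -> place at 15.
659 hashes to 13; slot 13 is free -> place at 13.
703 hashes to 5; 5,6,7 taken -> place at 8.
49 hashes to 8; 8 taken -> place at 9.
142 hashes to 5; 5,6,7,8,9 taken -> place at 10.
643 hashes to 2; slot 2 is free -> place at 2.
602 hashes to 11; slot 11 is free -> place at 11.
Table: [—, —, 643, —, —, 465, 924, 125, 703, 49, 142, 602, —, 659, —, 308, 226]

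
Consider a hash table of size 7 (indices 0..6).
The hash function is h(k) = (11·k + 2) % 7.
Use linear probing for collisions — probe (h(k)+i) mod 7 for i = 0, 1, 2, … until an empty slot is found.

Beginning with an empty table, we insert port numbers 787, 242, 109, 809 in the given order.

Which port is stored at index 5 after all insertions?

787: h=0 → slot 0
242: h=4 → slot 4
109: h=4, probe 4,5 → slot 5
809: h=4, probe 4,5,6 → slot 6
Table: [787, ∅, ∅, ∅, 242, 109, 809]

109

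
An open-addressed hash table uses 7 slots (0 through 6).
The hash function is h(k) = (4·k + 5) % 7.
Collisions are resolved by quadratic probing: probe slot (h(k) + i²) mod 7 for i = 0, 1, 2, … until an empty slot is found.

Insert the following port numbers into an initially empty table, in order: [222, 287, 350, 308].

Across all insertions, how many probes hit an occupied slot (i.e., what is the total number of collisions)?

222 hashes to 4; slot 4 is free => place at 4.
287 hashes to 5; slot 5 is free => place at 5.
350 hashes to 5; 5 taken => place at 6.
308 hashes to 5; 5,6 taken => place at 2.
Table: [—, —, 308, —, 222, 287, 350]

3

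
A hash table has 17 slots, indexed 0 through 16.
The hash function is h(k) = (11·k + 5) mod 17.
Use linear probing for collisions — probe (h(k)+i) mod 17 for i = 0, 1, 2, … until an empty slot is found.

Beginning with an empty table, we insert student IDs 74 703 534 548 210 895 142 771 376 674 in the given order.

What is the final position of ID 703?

74: h=3 => slot 3
703: h=3, probe 3,4 => slot 4
534: h=14 => slot 14
548: h=15 => slot 15
210: h=3, probe 3,4,5 => slot 5
895: h=7 => slot 7
142: h=3, probe 3,4,5,6 => slot 6
771: h=3, probe 3,4,5,6,7,8 => slot 8
376: h=10 => slot 10
674: h=7, probe 7,8,9 => slot 9
Table: [., ., ., 74, 703, 210, 142, 895, 771, 674, 376, ., ., ., 534, 548, .]

4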